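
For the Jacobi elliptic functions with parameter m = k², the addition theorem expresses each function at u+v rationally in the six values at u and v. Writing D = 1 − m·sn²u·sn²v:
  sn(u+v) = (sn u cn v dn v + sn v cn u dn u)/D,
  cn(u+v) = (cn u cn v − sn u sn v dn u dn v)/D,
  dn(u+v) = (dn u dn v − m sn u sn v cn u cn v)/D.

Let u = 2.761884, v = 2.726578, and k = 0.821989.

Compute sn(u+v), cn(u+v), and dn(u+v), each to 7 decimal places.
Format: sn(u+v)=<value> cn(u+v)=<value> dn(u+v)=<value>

sn u = 0.9072317578226381, cn u = -0.420631118199838, dn u = 0.6662432120892226
sn v = 0.9168108171891293, cn v = -0.399321831966399, dn v = 0.6573236411270915
m = k² = 0.675665916121
D = 1 − m·sn²u·sn²v = 0.5325577563604595
sn(u+v) = (sn u·cn v·dn v + sn v·cn u·dn u)/D = -0.4950630030637698/0.5325577563604595 = -0.9295949540704622
cn(u+v) = (cn u·cn v − sn u·sn v·dn u·dn v)/D = -0.1962915863127313/0.5325577563604595 = -0.3685827198428261
dn(u+v) = (dn u·dn v − m·sn u·sn v·cn u·cn v)/D = 0.3435412300548324/0.5325577563604595 = 0.645077883012388

sn(u+v)=-0.9295950 cn(u+v)=-0.3685827 dn(u+v)=0.6450779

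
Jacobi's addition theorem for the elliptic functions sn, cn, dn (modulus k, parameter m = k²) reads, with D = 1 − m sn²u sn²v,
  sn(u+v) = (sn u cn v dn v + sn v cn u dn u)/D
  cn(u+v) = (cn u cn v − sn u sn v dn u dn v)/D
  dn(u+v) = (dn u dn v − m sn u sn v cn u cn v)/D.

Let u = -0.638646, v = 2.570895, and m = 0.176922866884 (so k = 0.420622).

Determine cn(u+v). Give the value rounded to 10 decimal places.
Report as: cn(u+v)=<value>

cn(u+v)=-0.2554667069

sn u = -0.5904247867058809, cn u = 0.8070926658341749, dn u = 0.9686714798240469
sn v = 0.655878858386676, cn v = -0.7548661623899899, dn v = 0.9611929245946713
m = k² = 0.176922866884
D = 1 − m·sn²u·sn²v = 0.9734685860881481
cn(u+v) = (cn u·cn v − sn u·sn v·dn u·dn v)/D = -0.2486888139689215/0.9734685860881481 = -0.2554667069106662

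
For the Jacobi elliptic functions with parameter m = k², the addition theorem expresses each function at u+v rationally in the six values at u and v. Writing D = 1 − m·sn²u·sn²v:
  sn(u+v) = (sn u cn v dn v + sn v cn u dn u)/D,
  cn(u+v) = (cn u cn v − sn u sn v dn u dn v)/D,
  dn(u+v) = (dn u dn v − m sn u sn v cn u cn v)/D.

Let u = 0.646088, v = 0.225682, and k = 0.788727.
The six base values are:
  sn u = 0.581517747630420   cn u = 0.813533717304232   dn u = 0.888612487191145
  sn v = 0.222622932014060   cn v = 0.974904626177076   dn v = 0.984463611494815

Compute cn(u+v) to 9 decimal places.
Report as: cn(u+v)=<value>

cn(u+v)=0.687029015

m = k² = 0.622090280529
D = 1 − m·sn²u·sn²v = 0.9895739654454963
cn(u+v) = (cn u·cn v − sn u·sn v·dn u·dn v)/D = 0.6798660266560822/0.9895739654454963 = 0.6870290149054328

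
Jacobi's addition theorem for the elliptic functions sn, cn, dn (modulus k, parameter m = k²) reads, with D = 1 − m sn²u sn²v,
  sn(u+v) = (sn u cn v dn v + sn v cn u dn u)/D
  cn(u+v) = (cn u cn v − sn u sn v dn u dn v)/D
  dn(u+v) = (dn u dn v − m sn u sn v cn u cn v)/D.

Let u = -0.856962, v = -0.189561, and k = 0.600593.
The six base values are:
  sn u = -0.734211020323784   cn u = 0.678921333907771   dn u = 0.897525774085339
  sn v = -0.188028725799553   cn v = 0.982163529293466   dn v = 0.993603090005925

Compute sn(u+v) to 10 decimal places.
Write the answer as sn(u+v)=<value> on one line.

m = k² = 0.360711951649
D = 1 − m·sn²u·sn²v = 0.9931253477269582
sn(u+v) = (sn u·cn v·dn v + sn v·cn u·dn u)/D = -0.8310775678325041/0.9931253477269582 = -0.8368304864382474

sn(u+v)=-0.8368304864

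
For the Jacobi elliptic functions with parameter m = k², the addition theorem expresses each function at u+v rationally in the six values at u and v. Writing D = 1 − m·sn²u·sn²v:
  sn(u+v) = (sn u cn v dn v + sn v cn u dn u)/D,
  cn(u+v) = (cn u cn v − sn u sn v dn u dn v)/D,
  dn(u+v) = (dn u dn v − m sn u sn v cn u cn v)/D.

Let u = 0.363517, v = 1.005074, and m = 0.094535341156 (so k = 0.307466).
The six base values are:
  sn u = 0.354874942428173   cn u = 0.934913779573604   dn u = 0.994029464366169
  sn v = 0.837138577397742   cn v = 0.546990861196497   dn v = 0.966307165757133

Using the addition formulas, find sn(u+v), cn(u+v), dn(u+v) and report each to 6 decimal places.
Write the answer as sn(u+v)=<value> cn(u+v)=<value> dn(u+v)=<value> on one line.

m = k² = 0.094535341156
D = 1 − m·sn²u·sn²v = 0.9916566670016425
sn(u+v) = (sn u·cn v·dn v + sn v·cn u·dn u)/D = 0.9655526588672086/0.9916566670016425 = 0.9736763650131435
cn(u+v) = (cn u·cn v − sn u·sn v·dn u·dn v)/D = 0.2260332014622421/0.9916566670016425 = 0.2279349385565798
dn(u+v) = (dn u·dn v − m·sn u·sn v·cn u·cn v)/D = 0.9461756754869672/0.9916566670016425 = 0.9541363528042514

sn(u+v)=0.973676 cn(u+v)=0.227935 dn(u+v)=0.954136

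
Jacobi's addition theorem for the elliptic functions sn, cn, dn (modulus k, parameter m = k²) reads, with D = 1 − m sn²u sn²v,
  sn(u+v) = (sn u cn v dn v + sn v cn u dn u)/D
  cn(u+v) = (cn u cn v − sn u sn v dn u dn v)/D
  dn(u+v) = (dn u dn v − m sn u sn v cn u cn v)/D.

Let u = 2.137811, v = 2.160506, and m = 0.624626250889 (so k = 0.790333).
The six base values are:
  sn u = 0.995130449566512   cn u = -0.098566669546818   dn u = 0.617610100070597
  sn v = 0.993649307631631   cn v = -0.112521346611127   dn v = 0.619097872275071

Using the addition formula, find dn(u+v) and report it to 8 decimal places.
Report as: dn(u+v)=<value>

dn(u+v)=0.96464480

m = k² = 0.624626250889
D = 1 − m·sn²u·sn²v = 0.389273828620593
dn(u+v) = (dn u·dn v − m·sn u·sn v·cn u·cn v)/D = 0.3755109756055152/0.389273828620593 = 0.9646448026987919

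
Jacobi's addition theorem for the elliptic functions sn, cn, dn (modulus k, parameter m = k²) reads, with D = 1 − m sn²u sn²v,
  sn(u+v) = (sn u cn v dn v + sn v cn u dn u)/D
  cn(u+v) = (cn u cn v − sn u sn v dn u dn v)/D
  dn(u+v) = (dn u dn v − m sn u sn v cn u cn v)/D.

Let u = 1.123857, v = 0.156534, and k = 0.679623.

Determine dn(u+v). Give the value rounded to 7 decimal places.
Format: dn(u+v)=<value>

dn(u+v)=0.7813136

sn u = 0.8621048689844697, cn u = 0.5067299032751771, dn u = 0.8103788069154366
sn v = 0.1556054525046028, cn v = 0.9878192866870123, dn v = 0.9943924243426624
m = k² = 0.461887422129
D = 1 − m·sn²u·sn²v = 0.9916879919828908
dn(u+v) = (dn u·dn v − m·sn u·sn v·cn u·cn v)/D = 0.7748193111878195/0.9916879919828908 = 0.7813135960621646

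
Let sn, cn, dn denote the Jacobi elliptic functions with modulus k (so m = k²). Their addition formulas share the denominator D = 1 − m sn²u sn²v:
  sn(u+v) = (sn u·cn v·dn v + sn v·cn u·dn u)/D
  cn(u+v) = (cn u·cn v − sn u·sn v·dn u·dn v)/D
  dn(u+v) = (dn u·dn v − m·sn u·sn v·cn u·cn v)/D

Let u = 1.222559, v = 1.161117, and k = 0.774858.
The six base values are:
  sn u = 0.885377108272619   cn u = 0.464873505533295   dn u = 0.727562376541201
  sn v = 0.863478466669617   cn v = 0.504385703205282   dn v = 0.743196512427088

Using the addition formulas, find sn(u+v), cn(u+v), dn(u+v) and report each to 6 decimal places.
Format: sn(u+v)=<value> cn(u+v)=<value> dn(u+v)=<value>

sn(u+v)=0.961263 cn(u+v)=-0.275632 dn(u+v)=0.667240

m = k² = 0.600404920164
D = 1 − m·sn²u·sn²v = 0.6490834558621738
sn(u+v) = (sn u·cn v·dn v + sn v·cn u·dn u)/D = 0.6239399713756093/0.6490834558621738 = 0.9612630945073673
cn(u+v) = (cn u·cn v − sn u·sn v·dn u·dn v)/D = -0.1789084816150042/0.6490834558621738 = -0.2756324783803973
dn(u+v) = (dn u·dn v − m·sn u·sn v·cn u·cn v)/D = 0.4330947287667156/0.6490834558621738 = 0.6672404370427812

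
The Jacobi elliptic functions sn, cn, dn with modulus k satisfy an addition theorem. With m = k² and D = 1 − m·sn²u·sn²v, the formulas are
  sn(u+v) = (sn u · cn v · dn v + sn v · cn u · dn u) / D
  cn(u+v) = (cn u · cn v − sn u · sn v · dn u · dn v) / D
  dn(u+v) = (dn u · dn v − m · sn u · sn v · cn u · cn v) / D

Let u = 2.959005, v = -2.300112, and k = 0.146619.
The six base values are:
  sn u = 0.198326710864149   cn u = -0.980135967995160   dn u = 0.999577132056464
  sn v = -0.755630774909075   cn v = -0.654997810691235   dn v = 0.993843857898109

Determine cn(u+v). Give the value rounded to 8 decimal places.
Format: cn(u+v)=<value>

m = k² = 0.021497131161
D = 1 − m·sn²u·sn²v = 0.9995172056270371
cn(u+v) = (cn u·cn v − sn u·sn v·dn u·dn v)/D = 0.790863127492069/0.9995172056270371 = 0.7912451361914565

cn(u+v)=0.79124514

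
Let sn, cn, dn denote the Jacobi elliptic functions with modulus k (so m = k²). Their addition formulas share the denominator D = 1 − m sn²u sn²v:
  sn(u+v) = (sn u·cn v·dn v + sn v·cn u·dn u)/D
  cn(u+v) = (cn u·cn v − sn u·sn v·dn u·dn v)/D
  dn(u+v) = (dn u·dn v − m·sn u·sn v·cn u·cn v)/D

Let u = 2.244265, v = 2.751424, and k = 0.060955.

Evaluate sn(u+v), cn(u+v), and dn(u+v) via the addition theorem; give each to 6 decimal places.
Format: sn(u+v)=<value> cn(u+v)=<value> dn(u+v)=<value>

sn(u+v)=-0.961494 cn(u+v)=0.274825 dn(u+v)=0.998281

sn u = 0.7832448267381879, cn u = -0.6217133916748665, dn u = 0.9988596676726017
sn v = 0.3830135793292631, cn v = -0.9237427120412839, dn v = 0.999727431157109
m = k² = 0.003715512025
D = 1 − m·sn²u·sn²v = 0.9996656186208055
sn(u+v) = (sn u·cn v·dn v + sn v·cn u·dn u)/D = -0.9611726225350942/0.9996656186208055 = -0.9614941282677918
cn(u+v) = (cn u·cn v − sn u·sn v·dn u·dn v)/D = 0.2747335777467457/0.9996656186208055 = 0.2748254742678691
dn(u+v) = (dn u·dn v − m·sn u·sn v·cn u·cn v)/D = 0.997947274572398/0.9996656186208055 = 0.9982810811771458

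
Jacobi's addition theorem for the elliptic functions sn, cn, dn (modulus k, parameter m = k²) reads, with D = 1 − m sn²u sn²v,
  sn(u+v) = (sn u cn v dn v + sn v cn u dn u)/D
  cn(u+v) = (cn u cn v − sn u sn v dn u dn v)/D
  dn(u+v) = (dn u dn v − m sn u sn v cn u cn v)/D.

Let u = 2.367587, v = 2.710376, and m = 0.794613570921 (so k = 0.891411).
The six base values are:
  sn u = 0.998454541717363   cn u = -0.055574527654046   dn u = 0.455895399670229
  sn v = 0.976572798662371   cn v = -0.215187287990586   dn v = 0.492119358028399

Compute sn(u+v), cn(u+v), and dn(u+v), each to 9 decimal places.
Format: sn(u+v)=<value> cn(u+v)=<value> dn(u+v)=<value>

m = k² = 0.794613570921
D = 1 − m·sn²u·sn²v = 0.2445220064120752
sn(u+v) = (sn u·cn v·dn v + sn v·cn u·dn u)/D = -0.1304767852488349/0.2445220064120752 = -0.5335993564070135
cn(u+v) = (cn u·cn v − sn u·sn v·dn u·dn v)/D = -0.2068014026328553/0.2445220064120752 = -0.8457373864516225
dn(u+v) = (dn u·dn v − m·sn u·sn v·cn u·cn v)/D = 0.2150891862199785/0.2445220064120752 = 0.879631201199553

sn(u+v)=-0.533599356 cn(u+v)=-0.845737386 dn(u+v)=0.879631201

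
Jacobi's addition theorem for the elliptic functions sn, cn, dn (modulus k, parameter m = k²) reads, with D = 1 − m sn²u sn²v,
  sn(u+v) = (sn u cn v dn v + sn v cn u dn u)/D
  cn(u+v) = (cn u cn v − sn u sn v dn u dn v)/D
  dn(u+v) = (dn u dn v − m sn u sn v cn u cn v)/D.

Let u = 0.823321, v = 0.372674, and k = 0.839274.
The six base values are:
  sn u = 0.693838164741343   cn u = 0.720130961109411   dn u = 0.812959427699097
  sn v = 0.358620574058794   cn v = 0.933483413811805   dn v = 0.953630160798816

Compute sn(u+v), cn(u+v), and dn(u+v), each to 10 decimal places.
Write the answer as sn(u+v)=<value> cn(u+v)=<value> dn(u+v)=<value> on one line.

sn(u+v)=0.8653414008 cn(u+v)=0.5011828609 dn(u+v)=0.6874216572

m = k² = 0.704380847076
D = 1 − m·sn²u·sn²v = 0.9563891741814465
sn(u+v) = (sn u·cn v·dn v + sn v·cn u·dn u)/D = 0.8276031476789671/0.9563891741814465 = 0.8653414007820565
cn(u+v) = (cn u·cn v − sn u·sn v·dn u·dn v)/D = 0.4793258624811882/0.9563891741814465 = 0.5011828609325625
dn(u+v) = (dn u·dn v − m·sn u·sn v·cn u·cn v)/D = 0.6574426310665945/0.9563891741814465 = 0.6874216572236777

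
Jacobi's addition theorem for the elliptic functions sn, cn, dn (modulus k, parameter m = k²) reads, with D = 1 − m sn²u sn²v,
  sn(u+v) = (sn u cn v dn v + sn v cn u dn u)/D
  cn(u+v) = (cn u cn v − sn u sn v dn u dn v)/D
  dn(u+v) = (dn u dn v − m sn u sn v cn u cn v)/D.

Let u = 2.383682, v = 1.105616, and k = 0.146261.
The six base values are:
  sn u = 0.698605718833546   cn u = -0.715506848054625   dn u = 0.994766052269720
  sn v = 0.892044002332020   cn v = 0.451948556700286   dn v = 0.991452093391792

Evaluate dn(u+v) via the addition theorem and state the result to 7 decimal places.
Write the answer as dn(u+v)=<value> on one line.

dn(u+v)=0.9988725

m = k² = 0.021392280121
D = 1 − m·sn²u·sn²v = 0.9916920494108164
dn(u+v) = (dn u·dn v − m·sn u·sn v·cn u·cn v)/D = 0.9905738876037749/0.9916920494108164 = 0.9988724707355415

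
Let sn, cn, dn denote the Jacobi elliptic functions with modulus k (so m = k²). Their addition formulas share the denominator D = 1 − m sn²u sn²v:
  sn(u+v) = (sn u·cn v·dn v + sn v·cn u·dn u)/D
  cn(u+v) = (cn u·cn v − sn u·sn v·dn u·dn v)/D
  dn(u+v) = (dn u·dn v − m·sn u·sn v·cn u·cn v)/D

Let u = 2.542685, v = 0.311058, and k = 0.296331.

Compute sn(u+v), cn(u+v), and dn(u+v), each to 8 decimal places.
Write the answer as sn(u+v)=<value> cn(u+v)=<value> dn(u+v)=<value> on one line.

sn(u+v)=0.35206741 cn(u+v)=-0.93597465 dn(u+v)=0.99454289

sn u = 0.6189938761824838, cn u = -0.785395811835398, dn u = 0.9830333200890461
sn v = 0.305654864647763, cn v = 0.9521423757596117, dn v = 0.9958896360823728
m = k² = 0.087812061561
D = 1 − m·sn²u·sn²v = 0.9968566734373793
sn(u+v) = (sn u·cn v·dn v + sn v·cn u·dn u)/D = 0.3509607449102357/0.9968566734373793 = 0.3520674077448331
cn(u+v) = (cn u·cn v − sn u·sn v·dn u·dn v)/D = -0.9330325733374426/0.9968566734373793 = -0.9359746473082663
dn(u+v) = (dn u·dn v − m·sn u·sn v·cn u·cn v)/D = 0.9914167202989558/0.9968566734373793 = 0.994542893393425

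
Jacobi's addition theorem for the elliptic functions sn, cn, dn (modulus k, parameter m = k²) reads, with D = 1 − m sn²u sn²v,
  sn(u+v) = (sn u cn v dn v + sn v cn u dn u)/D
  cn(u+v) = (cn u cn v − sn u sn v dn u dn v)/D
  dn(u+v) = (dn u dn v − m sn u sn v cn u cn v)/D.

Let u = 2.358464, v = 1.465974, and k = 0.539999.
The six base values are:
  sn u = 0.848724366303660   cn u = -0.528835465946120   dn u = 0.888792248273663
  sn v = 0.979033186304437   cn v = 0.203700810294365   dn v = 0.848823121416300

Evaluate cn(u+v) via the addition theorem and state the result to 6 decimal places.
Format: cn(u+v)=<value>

m = k² = 0.291598920001
D = 1 − m·sn²u·sn²v = 0.7986674106118088
cn(u+v) = (cn u·cn v − sn u·sn v·dn u·dn v)/D = -0.7346000685772215/0.7986674106118088 = -0.9197822007216879

cn(u+v)=-0.919782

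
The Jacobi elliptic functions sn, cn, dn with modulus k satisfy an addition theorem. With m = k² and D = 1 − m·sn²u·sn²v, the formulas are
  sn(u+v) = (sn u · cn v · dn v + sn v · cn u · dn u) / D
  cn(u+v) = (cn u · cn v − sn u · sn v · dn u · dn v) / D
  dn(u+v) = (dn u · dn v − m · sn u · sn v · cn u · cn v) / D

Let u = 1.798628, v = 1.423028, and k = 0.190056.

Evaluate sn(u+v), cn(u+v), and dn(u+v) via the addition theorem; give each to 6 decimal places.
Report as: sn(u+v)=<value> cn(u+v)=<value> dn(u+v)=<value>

sn(u+v)=-0.051079 cn(u+v)=-0.998695 dn(u+v)=0.999953

sn u = 0.9781309800339222, cn u = -0.2079898697001346, dn u = 0.9825687333916239
sn v = 0.9873359281663437, cn v = 0.1586435153162731, dn v = 0.9822361268186627
m = k² = 0.036121283136
D = 1 − m·sn²u·sn²v = 0.9663110806788357
sn(u+v) = (sn u·cn v·dn v + sn v·cn u·dn u)/D = -0.04935861469207299/0.9663110806788357 = -0.0510794253310212
cn(u+v) = (cn u·cn v − sn u·sn v·dn u·dn v)/D = -0.965049652504149/0.9663110806788357 = -0.9986945941116597
dn(u+v) = (dn u·dn v − m·sn u·sn v·cn u·cn v)/D = 0.9662655449417065/0.9663110806788357 = 0.9999528767308586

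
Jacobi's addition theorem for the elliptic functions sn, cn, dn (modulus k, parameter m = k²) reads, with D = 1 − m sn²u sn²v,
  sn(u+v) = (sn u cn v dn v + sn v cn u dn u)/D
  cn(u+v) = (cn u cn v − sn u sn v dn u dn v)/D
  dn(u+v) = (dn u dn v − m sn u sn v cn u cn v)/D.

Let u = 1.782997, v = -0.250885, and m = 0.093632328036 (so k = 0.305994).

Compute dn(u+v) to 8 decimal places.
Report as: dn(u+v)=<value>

sn u = 0.9863985335548999, cn u = -0.164371326577183, dn u = 0.9533611193716577
sn v = -0.2480256775404255, cn v = 0.9687534584612397, dn v = 0.9971158632414721
m = k² = 0.093632328036
D = 1 − m·sn²u·sn²v = 0.9943956668134181
dn(u+v) = (dn u·dn v − m·sn u·sn v·cn u·cn v)/D = 0.9469638367019853/0.9943956668134181 = 0.952300847947749

dn(u+v)=0.95230085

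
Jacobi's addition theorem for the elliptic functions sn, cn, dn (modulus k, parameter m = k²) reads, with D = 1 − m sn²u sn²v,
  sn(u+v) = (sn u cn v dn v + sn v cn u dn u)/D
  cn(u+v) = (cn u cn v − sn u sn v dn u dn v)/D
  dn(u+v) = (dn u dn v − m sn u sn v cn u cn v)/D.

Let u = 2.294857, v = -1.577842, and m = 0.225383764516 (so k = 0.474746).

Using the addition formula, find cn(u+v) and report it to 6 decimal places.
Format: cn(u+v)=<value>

sn u = 0.8498265471769869, cn u = -0.5270624628193896, dn u = 0.9150009192463628
sn v = -0.9965181210333277, cn v = 0.08337646221929826, dn v = 0.8810124976561782
m = k² = 0.225383764516
D = 1 − m·sn²u·sn²v = 0.8383582228254565
cn(u+v) = (cn u·cn v − sn u·sn v·dn u·dn v)/D = 0.638738404853859/0.8383582228254565 = 0.7618919782299819

cn(u+v)=0.761892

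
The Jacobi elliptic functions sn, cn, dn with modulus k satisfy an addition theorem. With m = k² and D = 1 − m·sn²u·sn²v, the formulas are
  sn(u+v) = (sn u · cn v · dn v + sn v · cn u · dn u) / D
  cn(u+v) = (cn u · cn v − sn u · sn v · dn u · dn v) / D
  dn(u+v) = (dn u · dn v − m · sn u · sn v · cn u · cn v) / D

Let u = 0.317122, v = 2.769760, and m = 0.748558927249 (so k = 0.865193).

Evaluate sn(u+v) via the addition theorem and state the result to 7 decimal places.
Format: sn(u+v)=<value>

sn(u+v)=0.8689449

sn u = 0.3081386706408921, cn u = 0.9513414527159341, dn u = 0.9638074230845863
sn v = 0.9481866962134738, cn v = -0.3177136904884295, dn v = 0.5718409742610922
m = k² = 0.748558927249
D = 1 − m·sn²u·sn²v = 0.9360992260272625
sn(u+v) = (sn u·cn v·dn v + sn v·cn u·dn u)/D = 0.8134186605627976/0.9360992260272625 = 0.8689449130461177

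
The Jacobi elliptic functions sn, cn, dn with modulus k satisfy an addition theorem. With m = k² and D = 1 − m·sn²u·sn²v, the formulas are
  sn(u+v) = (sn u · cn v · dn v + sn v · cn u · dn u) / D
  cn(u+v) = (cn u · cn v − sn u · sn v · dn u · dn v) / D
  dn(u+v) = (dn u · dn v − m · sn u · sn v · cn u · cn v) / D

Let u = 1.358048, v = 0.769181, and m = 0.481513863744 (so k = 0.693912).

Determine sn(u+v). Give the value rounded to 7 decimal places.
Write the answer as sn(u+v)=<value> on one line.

sn u = 0.9385432296609999, cn u = 0.345161710010684, dn u = 0.7588491706209432
sn v = 0.6720678860166577, cn v = 0.7404895384710717, dn v = 0.884597144685523
m = k² = 0.481513863744
D = 1 − m·sn²u·sn²v = 0.8084228776512997
sn(u+v) = (sn u·cn v·dn v + sn v·cn u·dn u)/D = 0.7908104363425652/0.8084228776512997 = 0.9782138262094912

sn(u+v)=0.9782138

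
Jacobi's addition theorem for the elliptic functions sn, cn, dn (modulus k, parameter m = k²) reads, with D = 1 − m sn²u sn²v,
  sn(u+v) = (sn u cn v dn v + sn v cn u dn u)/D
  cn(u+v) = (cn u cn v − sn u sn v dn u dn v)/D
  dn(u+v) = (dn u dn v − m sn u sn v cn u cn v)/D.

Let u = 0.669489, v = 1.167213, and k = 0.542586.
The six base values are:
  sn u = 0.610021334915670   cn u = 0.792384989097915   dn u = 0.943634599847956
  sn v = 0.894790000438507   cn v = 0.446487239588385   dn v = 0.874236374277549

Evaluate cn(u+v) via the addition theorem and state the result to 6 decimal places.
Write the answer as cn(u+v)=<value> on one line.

m = k² = 0.294399567396
D = 1 − m·sn²u·sn²v = 0.9122858901729658
cn(u+v) = (cn u·cn v − sn u·sn v·dn u·dn v)/D = -0.09650702853144976/0.9122858901729658 = -0.1057859488686736

cn(u+v)=-0.105786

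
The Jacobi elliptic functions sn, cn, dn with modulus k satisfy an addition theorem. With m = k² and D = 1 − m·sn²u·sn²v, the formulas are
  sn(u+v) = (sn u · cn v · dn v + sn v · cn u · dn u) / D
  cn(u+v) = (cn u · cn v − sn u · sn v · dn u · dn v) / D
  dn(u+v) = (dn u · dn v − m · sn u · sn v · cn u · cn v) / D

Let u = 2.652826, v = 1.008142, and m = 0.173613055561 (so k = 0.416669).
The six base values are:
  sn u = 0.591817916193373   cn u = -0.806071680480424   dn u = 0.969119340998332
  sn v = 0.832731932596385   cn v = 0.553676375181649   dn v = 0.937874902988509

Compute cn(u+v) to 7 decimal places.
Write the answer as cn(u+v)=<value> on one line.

m = k² = 0.173613055561
D = 1 − m·sn²u·sn²v = 0.9578333562087387
cn(u+v) = (cn u·cn v − sn u·sn v·dn u·dn v)/D = -0.894238366889134/0.9578333562087387 = -0.9336053720541494

cn(u+v)=-0.9336054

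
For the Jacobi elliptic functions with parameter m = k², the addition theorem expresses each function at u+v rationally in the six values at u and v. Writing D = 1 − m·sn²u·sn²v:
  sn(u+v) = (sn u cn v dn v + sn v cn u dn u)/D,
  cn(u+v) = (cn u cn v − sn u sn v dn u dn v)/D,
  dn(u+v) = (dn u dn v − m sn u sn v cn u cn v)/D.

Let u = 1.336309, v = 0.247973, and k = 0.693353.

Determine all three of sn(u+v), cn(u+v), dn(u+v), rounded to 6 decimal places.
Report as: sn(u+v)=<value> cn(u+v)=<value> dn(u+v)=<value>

sn(u+v)=0.983150 cn(u+v)=0.182800 dn(u+v)=0.731660

sn u = 0.9327866677519227, cn u = 0.36042895619562, dn u = 0.7627016949923282
sn v = 0.2442710607302417, cn v = 0.969706991255463, dn v = 0.9855532118532714
m = k² = 0.480738382609
D = 1 − m·sn²u·sn²v = 0.9750415566614124
sn(u+v) = (sn u·cn v·dn v + sn v·cn u·dn u)/D = 0.9586122631866928/0.9750415566614124 = 0.9831501607675325
cn(u+v) = (cn u·cn v − sn u·sn v·dn u·dn v)/D = 0.1782373868883774/0.9750415566614124 = 0.1827997849636999
dn(u+v) = (dn u·dn v − m·sn u·sn v·cn u·cn v)/D = 0.7133985727669699/0.9750415566614124 = 0.7316596589069289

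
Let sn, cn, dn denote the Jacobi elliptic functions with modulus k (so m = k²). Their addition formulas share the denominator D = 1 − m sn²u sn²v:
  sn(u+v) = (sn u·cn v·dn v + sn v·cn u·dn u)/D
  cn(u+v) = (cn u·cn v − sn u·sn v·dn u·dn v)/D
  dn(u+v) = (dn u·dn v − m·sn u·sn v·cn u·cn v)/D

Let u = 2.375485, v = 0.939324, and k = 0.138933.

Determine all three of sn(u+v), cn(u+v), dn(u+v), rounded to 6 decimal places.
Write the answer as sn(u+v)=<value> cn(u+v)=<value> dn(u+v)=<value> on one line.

sn u = 0.7033340162037683, cn u = -0.7108595231483345, dn u = 0.9952143104688157
sn v = 0.8058391143881865, cn v = 0.5921345469756542, dn v = 0.993712979473424
m = k² = 0.019302378489
D = 1 − m·sn²u·sn²v = 0.9937994422179
sn(u+v) = (sn u·cn v·dn v + sn v·cn u·dn u)/D = -0.156246957940769/0.9937994422179 = -0.1572218209260278
cn(u+v) = (cn u·cn v − sn u·sn v·dn u·dn v)/D = -0.9814398705406587/0.9937994422179 = -0.9875633139321772
dn(u+v) = (dn u·dn v − m·sn u·sn v·cn u·cn v)/D = 0.9935623283052163/0.9937994422179 = 0.999761406675622

sn(u+v)=-0.157222 cn(u+v)=-0.987563 dn(u+v)=0.999761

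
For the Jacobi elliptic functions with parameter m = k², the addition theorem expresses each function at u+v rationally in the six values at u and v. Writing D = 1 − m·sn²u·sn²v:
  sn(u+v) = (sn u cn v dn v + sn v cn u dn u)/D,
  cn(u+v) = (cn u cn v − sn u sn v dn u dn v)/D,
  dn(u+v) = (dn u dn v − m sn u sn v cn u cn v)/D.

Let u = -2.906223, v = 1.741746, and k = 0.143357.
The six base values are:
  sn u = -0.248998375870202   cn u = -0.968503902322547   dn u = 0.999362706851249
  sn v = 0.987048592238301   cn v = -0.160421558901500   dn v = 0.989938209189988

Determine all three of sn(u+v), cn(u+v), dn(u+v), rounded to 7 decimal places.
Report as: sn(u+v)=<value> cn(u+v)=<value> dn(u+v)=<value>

m = k² = 0.020551229449
D = 1 − m·sn²u·sn²v = 0.9987586109688939
sn(u+v) = (sn u·cn v·dn v + sn v·cn u·dn u)/D = -0.9158083940138671/0.9987586109688939 = -0.9169466815664729
cn(u+v) = (cn u·cn v − sn u·sn v·dn u·dn v)/D = 0.3985144268884828/0.9987586109688939 = 0.3990097532194337
dn(u+v) = (dn u·dn v − m·sn u·sn v·cn u·cn v)/D = 0.9900920885405293/0.9987586109688939 = 0.991322705673639

sn(u+v)=-0.9169467 cn(u+v)=0.3990098 dn(u+v)=0.9913227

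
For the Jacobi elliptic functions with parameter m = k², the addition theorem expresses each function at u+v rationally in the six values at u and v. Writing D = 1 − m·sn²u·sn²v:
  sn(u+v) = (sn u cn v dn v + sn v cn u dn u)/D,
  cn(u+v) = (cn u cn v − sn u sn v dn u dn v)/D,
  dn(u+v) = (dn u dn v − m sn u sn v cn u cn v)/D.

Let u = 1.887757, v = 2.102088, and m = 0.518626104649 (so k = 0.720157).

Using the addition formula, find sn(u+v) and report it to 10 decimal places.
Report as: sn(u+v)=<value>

sn u = 0.9999256790277243, cn u = -0.01219165374116289, dn u = 0.6938666889821152
sn v = 0.9869643598346807, cn v = -0.1609389710918983, dn v = 0.7034252006146159
m = k² = 0.518626104649
D = 1 − m·sn²u·sn²v = 0.4948821029372074
sn(u+v) = (sn u·cn v·dn v + sn v·cn u·dn u)/D = -0.1215492232085751/0.4948821029372074 = -0.2456124852508513

sn(u+v)=-0.2456124853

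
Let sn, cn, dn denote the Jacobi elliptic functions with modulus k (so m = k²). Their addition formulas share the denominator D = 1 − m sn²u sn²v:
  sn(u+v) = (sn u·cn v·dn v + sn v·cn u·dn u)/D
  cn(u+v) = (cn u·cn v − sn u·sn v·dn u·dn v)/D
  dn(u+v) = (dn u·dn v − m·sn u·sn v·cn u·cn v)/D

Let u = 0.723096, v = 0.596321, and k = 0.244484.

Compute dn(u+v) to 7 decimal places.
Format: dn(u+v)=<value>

dn(u+v)=0.9718045

sn u = 0.6591646946633327, cn u = 0.7519986072522976, dn u = 0.986929072769028
sn v = 0.5599747079899117, cn v = 0.8285097020624521, dn v = 0.9905842015015521
m = k² = 0.059772426256
D = 1 − m·sn²u·sn²v = 0.9918562283960104
dn(u+v) = (dn u·dn v − m·sn u·sn v·cn u·cn v)/D = 0.9638902990549916/0.9918562283960104 = 0.9718044525603835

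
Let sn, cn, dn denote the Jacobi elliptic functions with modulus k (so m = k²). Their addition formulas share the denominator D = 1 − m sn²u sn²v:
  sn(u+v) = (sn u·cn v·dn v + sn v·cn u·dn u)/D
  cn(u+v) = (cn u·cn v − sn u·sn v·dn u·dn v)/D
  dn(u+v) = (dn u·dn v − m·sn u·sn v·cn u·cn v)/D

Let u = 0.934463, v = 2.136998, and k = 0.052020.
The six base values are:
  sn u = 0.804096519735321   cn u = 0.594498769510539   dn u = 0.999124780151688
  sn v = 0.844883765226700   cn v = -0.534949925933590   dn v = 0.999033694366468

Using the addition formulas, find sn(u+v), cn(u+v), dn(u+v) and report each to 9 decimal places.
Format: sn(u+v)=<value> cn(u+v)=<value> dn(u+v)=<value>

m = k² = 0.0027060804
D = 1 − m·sn²u·sn²v = 0.9987510329223572
sn(u+v) = (sn u·cn v·dn v + sn v·cn u·dn u)/D = 0.0721070353366072/0.9987510329223572 = 0.07219720727158717
cn(u+v) = (cn u·cn v − sn u·sn v·dn u·dn v)/D = -0.9961446688199664/0.9987510329223572 = -0.9973903765638525
dn(u+v) = (dn u·dn v − m·sn u·sn v·cn u·cn v)/D = 0.9987439890695827/0.9987510329223572 = 0.9999929473386838

sn(u+v)=0.072197207 cn(u+v)=-0.997390377 dn(u+v)=0.999992947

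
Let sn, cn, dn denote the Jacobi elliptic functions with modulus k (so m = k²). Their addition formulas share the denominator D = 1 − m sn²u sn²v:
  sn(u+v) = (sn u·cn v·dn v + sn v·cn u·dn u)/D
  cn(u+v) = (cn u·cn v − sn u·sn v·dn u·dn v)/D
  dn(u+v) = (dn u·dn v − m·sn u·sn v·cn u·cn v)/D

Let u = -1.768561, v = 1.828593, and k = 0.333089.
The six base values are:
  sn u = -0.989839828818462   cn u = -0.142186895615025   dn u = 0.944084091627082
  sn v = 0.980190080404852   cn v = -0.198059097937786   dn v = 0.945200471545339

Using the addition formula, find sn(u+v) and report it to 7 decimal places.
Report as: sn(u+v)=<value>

m = k² = 0.110948281921
D = 1 − m·sn²u·sn²v = 0.895558996203922
sn(u+v) = (sn u·cn v·dn v + sn v·cn u·dn u)/D = 0.05372633813155878/0.895558996203922 = 0.05999195849664058

sn(u+v)=0.0599920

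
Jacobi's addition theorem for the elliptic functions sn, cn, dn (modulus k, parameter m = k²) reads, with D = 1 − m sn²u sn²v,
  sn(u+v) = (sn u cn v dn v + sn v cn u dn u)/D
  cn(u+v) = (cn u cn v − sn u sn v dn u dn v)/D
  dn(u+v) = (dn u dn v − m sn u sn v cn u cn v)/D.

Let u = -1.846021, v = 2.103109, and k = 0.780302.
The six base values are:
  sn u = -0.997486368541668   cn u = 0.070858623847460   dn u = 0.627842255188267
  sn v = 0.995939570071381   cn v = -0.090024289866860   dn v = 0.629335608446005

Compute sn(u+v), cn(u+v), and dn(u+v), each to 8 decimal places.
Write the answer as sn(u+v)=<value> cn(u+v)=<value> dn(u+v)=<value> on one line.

m = k² = 0.608871211204
D = 1 − m·sn²u·sn²v = 0.3990956407142798
sn(u+v) = (sn u·cn v·dn v + sn v·cn u·dn u)/D = 0.1008204778473862/0.3990956407142798 = 0.252622348034028
cn(u+v) = (cn u·cn v − sn u·sn v·dn u·dn v)/D = 0.3861509571188012/0.3990956407142798 = 0.967564958684312
dn(u+v) = (dn u·dn v − m·sn u·sn v·cn u·cn v)/D = 0.3912649938017268/0.3990956407142798 = 0.9803790216837796

sn(u+v)=0.25262235 cn(u+v)=0.96756496 dn(u+v)=0.98037902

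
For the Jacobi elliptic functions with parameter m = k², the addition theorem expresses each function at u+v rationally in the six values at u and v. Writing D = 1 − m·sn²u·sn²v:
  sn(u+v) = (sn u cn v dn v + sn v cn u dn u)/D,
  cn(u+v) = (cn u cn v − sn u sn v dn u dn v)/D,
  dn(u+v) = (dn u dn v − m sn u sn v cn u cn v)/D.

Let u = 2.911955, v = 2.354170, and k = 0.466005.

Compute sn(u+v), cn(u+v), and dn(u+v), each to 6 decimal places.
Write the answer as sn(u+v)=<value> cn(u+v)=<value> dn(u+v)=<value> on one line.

sn(u+v)=-0.973329 cn(u+v)=0.229415 dn(u+v)=0.891218

sn u = 0.4097084666058942, cn u = -0.9122165161799291, dn u = 0.981604395085949
sn v = 0.8159633634665632, cn v = -0.5781036148307095, dn v = 0.9248866176355918
m = k² = 0.217160660025
D = 1 − m·sn²u·sn²v = 0.9757298562085886
sn(u+v) = (sn u·cn v·dn v + sn v·cn u·dn u)/D = -0.9497058040384934/0.9757298562085886 = -0.9733286298410327
cn(u+v) = (cn u·cn v − sn u·sn v·dn u·dn v)/D = 0.2238473544012341/0.9757298562085886 = 0.2294152966386023
dn(u+v) = (dn u·dn v − m·sn u·sn v·cn u·cn v)/D = 0.869587617568338/0.9757298562085886 = 0.8912175967919139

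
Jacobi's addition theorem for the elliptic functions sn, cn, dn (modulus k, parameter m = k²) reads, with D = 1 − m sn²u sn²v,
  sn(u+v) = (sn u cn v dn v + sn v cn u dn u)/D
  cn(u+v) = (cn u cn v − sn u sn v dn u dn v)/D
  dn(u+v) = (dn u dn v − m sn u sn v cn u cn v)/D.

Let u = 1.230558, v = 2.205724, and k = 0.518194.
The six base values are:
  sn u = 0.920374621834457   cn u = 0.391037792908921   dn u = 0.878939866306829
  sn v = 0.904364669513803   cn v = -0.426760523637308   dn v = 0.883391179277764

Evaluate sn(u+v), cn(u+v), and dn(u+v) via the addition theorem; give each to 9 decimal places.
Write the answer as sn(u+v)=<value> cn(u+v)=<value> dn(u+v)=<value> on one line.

sn(u+v)=-0.044411189 cn(u+v)=-0.999013336 dn(u+v)=0.999735152

m = k² = 0.268525021636
D = 1 − m·sn²u·sn²v = 0.8139621955480311
sn(u+v) = (sn u·cn v·dn v + sn v·cn u·dn u)/D = -0.03614902863956985/0.8139621955480311 = -0.04441118867348764
cn(u+v) = (cn u·cn v − sn u·sn v·dn u·dn v)/D = -0.8131590886842419/0.8139621955480311 = -0.9990133364077818
dn(u+v) = (dn u·dn v − m·sn u·sn v·cn u·cn v)/D = 0.8137466191016533/0.8139621955480311 = 0.9997351517704914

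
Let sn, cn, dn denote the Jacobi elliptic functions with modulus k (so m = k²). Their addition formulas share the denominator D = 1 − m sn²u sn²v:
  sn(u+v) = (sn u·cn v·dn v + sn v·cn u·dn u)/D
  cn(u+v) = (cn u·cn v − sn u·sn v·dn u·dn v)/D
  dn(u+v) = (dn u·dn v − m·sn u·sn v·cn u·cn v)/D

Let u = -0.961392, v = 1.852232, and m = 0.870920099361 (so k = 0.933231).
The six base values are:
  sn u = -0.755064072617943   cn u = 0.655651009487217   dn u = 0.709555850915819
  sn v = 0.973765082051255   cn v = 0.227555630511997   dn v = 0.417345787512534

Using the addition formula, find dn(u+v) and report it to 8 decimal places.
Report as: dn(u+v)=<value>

dn(u+v)=0.74014095

m = k² = 0.870920099361
D = 1 − m·sn²u·sn²v = 0.5291806316296732
dn(u+v) = (dn u·dn v − m·sn u·sn v·cn u·cn v)/D = 0.3916682535191417/0.5291806316296732 = 0.7401409464155062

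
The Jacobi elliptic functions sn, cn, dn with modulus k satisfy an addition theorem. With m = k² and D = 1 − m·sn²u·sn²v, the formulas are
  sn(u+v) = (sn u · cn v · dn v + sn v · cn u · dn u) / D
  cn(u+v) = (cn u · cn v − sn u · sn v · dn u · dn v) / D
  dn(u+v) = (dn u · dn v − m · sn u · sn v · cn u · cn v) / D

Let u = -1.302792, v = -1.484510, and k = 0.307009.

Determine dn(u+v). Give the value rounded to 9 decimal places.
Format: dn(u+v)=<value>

sn u = -0.9574645658340251, cn u = 0.2885508710301562, dn u = 0.9558207243281843
sn v = -0.9928833523187698, cn v = 0.1190909261373072, dn v = 0.9524086584810554
m = k² = 0.094254526081
D = 1 − m·sn²u·sn²v = 0.9148187335347354
dn(u+v) = (dn u·dn v − m·sn u·sn v·cn u·cn v)/D = 0.9072528308136845/0.9148187335347354 = 0.9917296154487159

dn(u+v)=0.991729615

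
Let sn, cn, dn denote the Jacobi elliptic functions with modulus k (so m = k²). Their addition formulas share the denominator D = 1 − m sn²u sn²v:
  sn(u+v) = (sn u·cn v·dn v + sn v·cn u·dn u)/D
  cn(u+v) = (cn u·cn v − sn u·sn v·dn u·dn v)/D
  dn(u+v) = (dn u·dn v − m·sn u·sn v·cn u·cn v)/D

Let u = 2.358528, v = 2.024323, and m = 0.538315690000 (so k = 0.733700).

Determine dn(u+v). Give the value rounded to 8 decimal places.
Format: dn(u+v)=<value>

sn u = 0.9473352226227671, cn u = -0.3202436197307797, dn u = 0.7189518766735136
sn v = 0.9956971251600261, cn v = -0.09266733484922969, dn v = 0.6828667170877906
m = k² = 0.53831569
D = 1 − m·sn²u·sn²v = 0.5210403645827511
dn(u+v) = (dn u·dn v − m·sn u·sn v·cn u·cn v)/D = 0.4758796303778181/0.5210403645827511 = 0.9133258433037184

dn(u+v)=0.91332584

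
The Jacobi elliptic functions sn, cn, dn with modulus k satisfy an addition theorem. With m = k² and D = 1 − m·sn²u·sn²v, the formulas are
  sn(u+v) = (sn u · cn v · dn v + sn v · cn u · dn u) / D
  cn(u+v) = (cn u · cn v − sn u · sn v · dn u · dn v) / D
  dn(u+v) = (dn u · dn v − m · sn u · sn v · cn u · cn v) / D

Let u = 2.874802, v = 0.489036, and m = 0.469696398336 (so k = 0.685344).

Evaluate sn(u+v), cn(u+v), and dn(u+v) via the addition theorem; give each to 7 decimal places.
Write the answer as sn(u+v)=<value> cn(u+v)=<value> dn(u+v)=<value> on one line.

sn u = 0.6820657757761639, cn u = -0.7312908296395216, dn u = 0.8840196774349801
sn v = 0.4620876980571969, cn v = 0.8868342344002068, dn v = 0.9485294183264087
m = k² = 0.469696398336
D = 1 − m·sn²u·sn²v = 0.95334281206204
sn(u+v) = (sn u·cn v·dn v + sn v·cn u·dn u)/D = 0.2750174237415255/0.95334281206204 = 0.2884769468672812
cn(u+v) = (cn u·cn v − sn u·sn v·dn u·dn v)/D = -0.9128131977293778/0.95334281206204 = -0.9574868412287094
dn(u+v) = (dn u·dn v − m·sn u·sn v·cn u·cn v)/D = 0.9345251339133969/0.95334281206204 = 0.9802613730228466

sn(u+v)=0.2884769 cn(u+v)=-0.9574868 dn(u+v)=0.9802614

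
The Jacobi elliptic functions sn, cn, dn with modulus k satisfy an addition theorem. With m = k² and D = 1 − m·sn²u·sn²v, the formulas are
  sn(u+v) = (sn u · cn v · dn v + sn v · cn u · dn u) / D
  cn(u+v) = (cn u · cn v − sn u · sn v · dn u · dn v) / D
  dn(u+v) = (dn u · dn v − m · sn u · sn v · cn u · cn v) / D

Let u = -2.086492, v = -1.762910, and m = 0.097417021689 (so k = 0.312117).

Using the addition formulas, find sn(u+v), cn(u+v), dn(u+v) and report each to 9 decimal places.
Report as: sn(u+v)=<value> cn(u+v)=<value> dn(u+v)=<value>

sn u = -0.8991197133868982, cn u = -0.4377027998528934, dn u = 0.9598158655508698
sn v = -0.9896372378497868, cn v = -0.1435901718817987, dn v = 0.9511001713043844
m = k² = 0.097417021689
D = 1 − m·sn²u·sn²v = 0.9228702463390594
sn(u+v) = (sn u·cn v·dn v + sn v·cn u·dn u)/D = 0.5385521031106356/0.9228702463390594 = 0.5835621044746234
cn(u+v) = (cn u·cn v − sn u·sn v·dn u·dn v)/D = -0.7494338688723825/0.9228702463390594 = -0.8120685132555927
dn(u+v) = (dn u·dn v − m·sn u·sn v·cn u·cn v)/D = 0.9074330926380864/0.9228702463390594 = 0.9832726715784686

sn(u+v)=0.583562104 cn(u+v)=-0.812068513 dn(u+v)=0.983272672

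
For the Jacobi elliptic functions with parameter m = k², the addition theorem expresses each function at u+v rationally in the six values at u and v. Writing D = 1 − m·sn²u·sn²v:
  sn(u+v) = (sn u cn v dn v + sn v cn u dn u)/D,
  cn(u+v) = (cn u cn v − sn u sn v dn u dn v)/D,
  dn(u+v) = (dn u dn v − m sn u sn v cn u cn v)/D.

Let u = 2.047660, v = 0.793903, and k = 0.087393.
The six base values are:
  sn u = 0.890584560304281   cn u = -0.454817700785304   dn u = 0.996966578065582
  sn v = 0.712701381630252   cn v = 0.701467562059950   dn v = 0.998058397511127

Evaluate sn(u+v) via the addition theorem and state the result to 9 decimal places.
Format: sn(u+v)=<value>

m = k² = 0.007637536449
D = 1 − m·sn²u·sn²v = 0.996923061466526
sn(u+v) = (sn u·cn v·dn v + sn v·cn u·dn u)/D = 0.3003373073993853/0.996923061466526 = 0.3012642790684102

sn(u+v)=0.301264279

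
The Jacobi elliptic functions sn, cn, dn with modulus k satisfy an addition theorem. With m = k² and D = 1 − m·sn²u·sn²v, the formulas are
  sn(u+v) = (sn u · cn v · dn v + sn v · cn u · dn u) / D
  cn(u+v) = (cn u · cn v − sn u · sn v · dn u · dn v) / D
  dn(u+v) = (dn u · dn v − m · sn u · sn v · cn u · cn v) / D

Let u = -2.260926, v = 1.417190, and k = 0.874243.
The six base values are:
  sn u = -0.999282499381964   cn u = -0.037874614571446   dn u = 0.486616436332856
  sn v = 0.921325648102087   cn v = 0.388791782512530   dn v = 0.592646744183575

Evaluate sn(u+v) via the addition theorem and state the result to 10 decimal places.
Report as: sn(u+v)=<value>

sn(u+v)=-0.7020408270

m = k² = 0.764300823049
D = 1 − m·sn²u·sn²v = 0.3521608149175102
sn(u+v) = (sn u·cn v·dn v + sn v·cn u·dn u)/D = -0.247231269727519/0.3521608149175102 = -0.7020408269597804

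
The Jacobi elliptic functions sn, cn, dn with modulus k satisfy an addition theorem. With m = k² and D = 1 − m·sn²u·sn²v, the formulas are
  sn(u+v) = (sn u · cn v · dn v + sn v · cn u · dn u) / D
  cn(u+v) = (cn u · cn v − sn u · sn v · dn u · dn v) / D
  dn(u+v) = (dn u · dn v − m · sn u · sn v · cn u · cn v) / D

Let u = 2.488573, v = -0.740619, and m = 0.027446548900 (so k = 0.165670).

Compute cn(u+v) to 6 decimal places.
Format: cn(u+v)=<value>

cn(u+v)=-0.163200

sn u = 0.6238289556940723, cn u = -0.7815608959240753, dn u = 0.9946450777052409
sn v = -0.6735157865049917, cn v = 0.7391728386030986, dn v = 0.9937553018839097
m = k² = 0.0274465489
D = 1 − m·sn²u·sn²v = 0.9951547703974519
cn(u+v) = (cn u·cn v − sn u·sn v·dn u·dn v)/D = -0.1624095670398482/0.9951547703974519 = -0.1632003100130685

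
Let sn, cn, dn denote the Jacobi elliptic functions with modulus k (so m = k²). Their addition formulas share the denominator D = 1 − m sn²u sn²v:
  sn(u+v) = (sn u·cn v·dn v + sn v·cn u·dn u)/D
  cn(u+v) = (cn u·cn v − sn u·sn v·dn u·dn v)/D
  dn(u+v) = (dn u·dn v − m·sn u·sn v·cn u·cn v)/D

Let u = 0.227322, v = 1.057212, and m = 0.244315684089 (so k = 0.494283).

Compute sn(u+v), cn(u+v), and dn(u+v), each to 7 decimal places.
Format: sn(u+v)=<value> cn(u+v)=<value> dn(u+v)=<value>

sn u = 0.2249082556263515, cn u = 0.9743799446576842, dn u = 0.9938015913661117
sn v = 0.851521219272214, cn v = 0.5243201437377379, dn v = 0.9071105416302149
m = k² = 0.244315684089
D = 1 − m·sn²u·sn²v = 0.9910390698562774
sn(u+v) = (sn u·cn v·dn v + sn v·cn u·dn u)/D = 0.9315323856750814/0.9910390698562774 = 0.9399552590900117
cn(u+v) = (cn u·cn v − sn u·sn v·dn u·dn v)/D = 0.3382393419164703/0.9910390698562774 = 0.3412976866447076
dn(u+v) = (dn u·dn v − m·sn u·sn v·cn u·cn v)/D = 0.8775835409920454/0.9910390698562774 = 0.8855186114098553

sn(u+v)=0.9399553 cn(u+v)=0.3412977 dn(u+v)=0.8855186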